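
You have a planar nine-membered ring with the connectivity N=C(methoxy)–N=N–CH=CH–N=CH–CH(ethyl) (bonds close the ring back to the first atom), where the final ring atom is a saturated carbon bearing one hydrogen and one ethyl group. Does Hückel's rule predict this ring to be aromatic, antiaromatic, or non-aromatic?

Non-aromatic

At the CH(ethyl) position, that saturated carbon is sp³ and has no p orbital in the ring π system; the ring's p-orbital overlap is broken there.
Hückel's rule only applies to fully conjugated rings, so this one is simply non-aromatic.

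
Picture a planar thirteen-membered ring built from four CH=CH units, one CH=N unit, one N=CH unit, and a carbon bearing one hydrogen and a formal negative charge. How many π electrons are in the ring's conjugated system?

Every ring atom contributes a p orbital perpendicular to the ring (the double-bond atoms are sp², each contributing one p electron; the doubly-bonded nitrogens are pyridine-type — their lone pairs lie in the ring plane, leaving one electron in the p orbital; the carbanion's lone pair occupies the p orbital), so the π system is cyclic and fully conjugated.
Counting π electrons: 6 × 2 = 12 from the double-bond units + 2 from the CH(-) atom = 14.

14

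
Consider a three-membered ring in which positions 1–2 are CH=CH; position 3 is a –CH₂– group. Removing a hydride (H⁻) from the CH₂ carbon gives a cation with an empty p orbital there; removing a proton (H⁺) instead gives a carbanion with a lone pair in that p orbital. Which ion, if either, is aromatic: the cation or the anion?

In both ions every ring atom is sp² and contributes a p orbital, so both rings are fully conjugated.
Cation: 1 × 2 + 0 = 2 π electrons → 4(0)+2, aromatic.
Anion: 1 × 2 + 2 = 4 π electrons → 4(1), antiaromatic.

The cation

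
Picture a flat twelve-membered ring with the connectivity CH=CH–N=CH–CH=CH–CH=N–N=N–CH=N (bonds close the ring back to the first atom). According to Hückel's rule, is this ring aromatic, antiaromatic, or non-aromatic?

Every ring atom contributes a p orbital perpendicular to the ring (each doubly-bonded ring atom is sp² with one p-orbital electron; each sp² =N– keeps its lone pair in-plane and puts one electron into the π system), so the π system is cyclic and fully conjugated.
Adding the contributions, 6 × 2 = 12 from the 6 double-bond units.
A 4n π count (12, n = 3) in a planar conjugated ring means antiaromatic.

Antiaromatic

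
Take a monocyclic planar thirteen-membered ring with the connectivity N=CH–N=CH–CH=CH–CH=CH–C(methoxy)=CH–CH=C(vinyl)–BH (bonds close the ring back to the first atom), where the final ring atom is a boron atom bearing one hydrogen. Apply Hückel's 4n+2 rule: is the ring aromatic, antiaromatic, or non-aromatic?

Every ring atom contributes a p orbital perpendicular to the ring (the double-bond atoms are sp², each contributing one p electron; the doubly-bonded nitrogens are pyridine-type — their lone pairs lie in the ring plane, leaving one electron in the p orbital; the boron has an empty p orbital), so the π system is cyclic and fully conjugated.
Counting π electrons: 6 × 2 = 12 from the double-bond units + 0 from the BH atom = 12.
12 = 4(3); a planar, fully conjugated 4n system is antiaromatic.

Antiaromatic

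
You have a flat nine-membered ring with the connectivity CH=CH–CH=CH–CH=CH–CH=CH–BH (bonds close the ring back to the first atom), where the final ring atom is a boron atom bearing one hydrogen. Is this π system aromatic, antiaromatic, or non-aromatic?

Check conjugation: each doubly-bonded ring atom is sp² with one p-orbital electron; the boron has an empty p orbital — every position has a p orbital, so the cyclic π system is continuous.
Counting π electrons: 4 × 2 = 8 from the double-bond units + 0 from the BH atom = 8.
8 = 4(2); a planar, fully conjugated 4n system is antiaromatic.

Antiaromatic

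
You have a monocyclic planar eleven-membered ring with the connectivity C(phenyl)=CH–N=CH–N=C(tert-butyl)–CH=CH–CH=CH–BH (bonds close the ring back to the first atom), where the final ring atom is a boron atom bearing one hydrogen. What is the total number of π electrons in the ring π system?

10

All ring atoms are sp² and supply a p orbital to the ring (the double-bond atoms are sp², each contributing one p electron; each sp² =N– keeps its lone pair in-plane and puts one electron into the π system; the boron has an empty p orbital); the conjugation is uninterrupted.
Adding the contributions, 5 × 2 = 10 from the double-bond units + 0 from the BH atom = 10.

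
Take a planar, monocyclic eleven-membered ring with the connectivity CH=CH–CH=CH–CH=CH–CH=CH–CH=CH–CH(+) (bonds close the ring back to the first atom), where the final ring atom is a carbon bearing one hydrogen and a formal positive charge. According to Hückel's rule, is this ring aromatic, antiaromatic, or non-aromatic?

Aromatic

The p orbitals form a continuous loop: the double-bond atoms are sp², each contributing one p electron; the carbocation has an empty p orbital. The ring is fully conjugated.
Adding the contributions, 5 × 2 = 10 from the double-bond units + 0 from the CH(+) atom = 10.
10 = 4(2) + 2, which satisfies Hückel's 4n+2 rule.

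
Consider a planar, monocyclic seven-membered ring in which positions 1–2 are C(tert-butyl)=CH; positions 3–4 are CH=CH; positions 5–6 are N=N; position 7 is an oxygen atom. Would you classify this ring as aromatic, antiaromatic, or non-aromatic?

Antiaromatic

Every ring atom contributes a p orbital perpendicular to the ring (the double-bond atoms are sp², each contributing one p electron; the doubly-bonded nitrogens are pyridine-type — their lone pairs lie in the ring plane, leaving one electron in the p orbital; the oxygen donates one lone pair from its p orbital), so the π system is cyclic and fully conjugated.
Tallying contributions gives 3 × 2 = 6 from the double-bond units + 2 from the O atom = 8.
With 8 = 4·2 π electrons, Hückel's rule classifies the planar ring as antiaromatic.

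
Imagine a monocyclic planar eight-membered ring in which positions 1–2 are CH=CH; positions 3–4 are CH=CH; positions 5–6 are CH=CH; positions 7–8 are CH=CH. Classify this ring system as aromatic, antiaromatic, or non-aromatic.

Check conjugation: every atom in a ring double bond is sp² and brings one electron to the p orbital — every position has a p orbital, so the cyclic π system is continuous.
Counting π electrons: 4 × 2 = 8 from the 4 double-bond units.
8 is a 4n count (n = 2), so the planar conjugated ring is antiaromatic.

Antiaromatic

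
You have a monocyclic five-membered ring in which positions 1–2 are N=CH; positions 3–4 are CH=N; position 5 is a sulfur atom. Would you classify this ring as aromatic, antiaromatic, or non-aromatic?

Every ring atom contributes a p orbital perpendicular to the ring (every atom in a ring double bond is sp² and brings one electron to the p orbital; each =N– nitrogen is pyridine-type (lone pair in the sp² plane, one electron in the p orbital); the sulfur donates one lone pair from its p orbital), so the π system is cyclic and fully conjugated.
Counting π electrons: 2 × 2 = 4 from the double-bond units + 2 from the S atom = 6.
That gives a 4n+2 count (6, n = 1).

Aromatic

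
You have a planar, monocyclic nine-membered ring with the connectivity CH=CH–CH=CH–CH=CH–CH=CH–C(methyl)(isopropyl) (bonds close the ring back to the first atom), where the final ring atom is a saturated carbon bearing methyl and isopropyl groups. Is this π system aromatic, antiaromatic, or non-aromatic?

At the C(methyl)(isopropyl) position, that saturated carbon is sp³ and has no p orbital in the ring π system; the ring's p-orbital overlap is broken there.
Without a continuous loop of overlapping p orbitals the Hückel electron count never comes into play.

Non-aromatic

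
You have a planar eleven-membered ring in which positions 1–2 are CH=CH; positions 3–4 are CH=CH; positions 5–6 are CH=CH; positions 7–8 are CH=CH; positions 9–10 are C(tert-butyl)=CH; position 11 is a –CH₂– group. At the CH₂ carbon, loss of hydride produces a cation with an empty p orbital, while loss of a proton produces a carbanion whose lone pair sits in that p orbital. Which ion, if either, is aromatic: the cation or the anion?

Both ions have a continuous loop of p orbitals — each ring atom is sp².
Cation: 5 × 2 + 0 = 10 π electrons → 4(2)+2, aromatic.
Anion: 5 × 2 + 2 = 12 π electrons → 4(3), antiaromatic.

The cation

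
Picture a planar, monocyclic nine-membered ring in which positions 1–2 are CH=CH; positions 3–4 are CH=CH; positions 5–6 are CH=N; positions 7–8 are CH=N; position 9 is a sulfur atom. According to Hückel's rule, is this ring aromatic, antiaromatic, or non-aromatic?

All ring atoms are sp² and supply a p orbital to the ring (the double-bond atoms are sp², each contributing one p electron; each =N– nitrogen is pyridine-type (lone pair in the sp² plane, one electron in the p orbital); the sulfur donates one lone pair from its p orbital); the conjugation is uninterrupted.
Tallying contributions gives 4 × 2 = 8 from the double-bond units + 2 from the S atom = 10.
That gives a 4n+2 count (10, n = 2).

Aromatic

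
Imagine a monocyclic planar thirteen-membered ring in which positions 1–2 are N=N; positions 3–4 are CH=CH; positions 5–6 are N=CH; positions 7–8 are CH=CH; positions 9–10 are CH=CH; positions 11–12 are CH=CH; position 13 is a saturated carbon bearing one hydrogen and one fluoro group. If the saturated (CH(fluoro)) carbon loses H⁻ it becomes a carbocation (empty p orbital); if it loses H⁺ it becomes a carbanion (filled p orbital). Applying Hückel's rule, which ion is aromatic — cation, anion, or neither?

Both ions have a continuous loop of p orbitals — each ring atom is sp².
Cation: 6 × 2 + 0 = 12 π electrons → 4(3), antiaromatic.
Anion: 6 × 2 + 2 = 14 π electrons → 4(3)+2, aromatic.

The anion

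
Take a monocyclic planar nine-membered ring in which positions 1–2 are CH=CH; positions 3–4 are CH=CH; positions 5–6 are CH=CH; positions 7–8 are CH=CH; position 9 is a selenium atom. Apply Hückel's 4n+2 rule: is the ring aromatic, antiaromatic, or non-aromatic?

Aromatic

Every ring atom contributes a p orbital perpendicular to the ring (every atom in a ring double bond is sp² and brings one electron to the p orbital; the selenium donates one lone pair from its p orbital), so the π system is cyclic and fully conjugated.
Adding the contributions, 4 × 2 = 8 from the double-bond units + 2 from the Se atom = 10.
With 10 π electrons (n = 2), the Hückel 4n+2 condition holds.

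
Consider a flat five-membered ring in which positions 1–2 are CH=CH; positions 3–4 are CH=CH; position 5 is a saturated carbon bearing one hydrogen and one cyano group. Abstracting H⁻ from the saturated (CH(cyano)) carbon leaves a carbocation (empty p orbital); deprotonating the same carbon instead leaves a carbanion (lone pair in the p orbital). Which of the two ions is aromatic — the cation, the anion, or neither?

The anion

Once that carbon is sp², every ring atom has a p orbital and both ions are fully conjugated.
Cation: 2 × 2 + 0 = 4 π electrons → 4(1), antiaromatic.
Anion: 2 × 2 + 2 = 6 π electrons → 4(1)+2, aromatic.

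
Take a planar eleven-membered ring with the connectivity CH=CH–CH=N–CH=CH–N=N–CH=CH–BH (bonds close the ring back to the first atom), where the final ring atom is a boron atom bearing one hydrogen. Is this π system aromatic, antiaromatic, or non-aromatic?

Aromatic

All ring atoms are sp² and supply a p orbital to the ring (the double-bond atoms are sp², each contributing one p electron; each =N– nitrogen is pyridine-type (lone pair in the sp² plane, one electron in the p orbital); the boron has an empty p orbital); the conjugation is uninterrupted.
Tallying contributions gives 5 × 2 = 10 from the double-bond units + 0 from the BH atom = 10.
That gives a 4n+2 count (10, n = 2).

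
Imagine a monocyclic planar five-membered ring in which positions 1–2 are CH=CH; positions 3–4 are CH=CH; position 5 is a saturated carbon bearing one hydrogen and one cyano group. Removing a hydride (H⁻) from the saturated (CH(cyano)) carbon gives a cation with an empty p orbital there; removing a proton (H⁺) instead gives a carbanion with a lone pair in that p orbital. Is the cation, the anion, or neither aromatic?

In both ions every ring atom is sp² and contributes a p orbital, so both rings are fully conjugated.
Cation: 2 × 2 + 0 = 4 π electrons → 4(1), antiaromatic.
Anion: 2 × 2 + 2 = 6 π electrons → 4(1)+2, aromatic.

The anion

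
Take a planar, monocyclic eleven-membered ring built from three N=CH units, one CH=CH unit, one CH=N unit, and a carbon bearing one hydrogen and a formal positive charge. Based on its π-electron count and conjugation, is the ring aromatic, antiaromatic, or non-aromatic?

Check conjugation: every atom in a ring double bond is sp² and brings one electron to the p orbital; each sp² =N– keeps its lone pair in-plane and puts one electron into the π system; the carbocation has an empty p orbital — every position has a p orbital, so the cyclic π system is continuous.
Adding the contributions, 5 × 2 = 10 from the double-bond units + 0 from the CH(+) atom = 10.
Since 10 = 4·2 + 2, the ring meets the 4n+2 criterion.

Aromatic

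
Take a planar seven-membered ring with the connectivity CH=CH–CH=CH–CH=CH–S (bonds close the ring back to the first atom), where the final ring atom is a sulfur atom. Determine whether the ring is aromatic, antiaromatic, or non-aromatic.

All ring atoms are sp² and supply a p orbital to the ring (every atom in a ring double bond is sp² and brings one electron to the p orbital; the sulfur donates one lone pair from its p orbital); the conjugation is uninterrupted.
Tallying contributions gives 3 × 2 = 6 from the double-bond units + 2 from the S atom = 8.
8 is a 4n count (n = 2), so the planar conjugated ring is antiaromatic.

Antiaromatic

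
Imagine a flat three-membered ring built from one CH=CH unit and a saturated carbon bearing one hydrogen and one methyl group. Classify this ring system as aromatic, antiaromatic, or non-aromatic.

Non-aromatic

The CH(methyl) carbon is saturated: that saturated carbon is sp³ and has no p orbital in the ring π system. Conjugation is not continuous around the ring.
Broken conjugation rules out both aromaticity and antiaromaticity.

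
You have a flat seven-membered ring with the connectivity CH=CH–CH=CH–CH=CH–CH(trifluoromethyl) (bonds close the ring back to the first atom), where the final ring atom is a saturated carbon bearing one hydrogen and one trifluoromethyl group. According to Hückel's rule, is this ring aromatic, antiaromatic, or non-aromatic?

Non-aromatic

Because that saturated carbon is sp³ and has no p orbital in the ring π system at the CH(trifluoromethyl) position, the π system cannot extend all the way around the ring.
A ring that is not fully conjugated cannot be aromatic or antiaromatic regardless of its π-electron count.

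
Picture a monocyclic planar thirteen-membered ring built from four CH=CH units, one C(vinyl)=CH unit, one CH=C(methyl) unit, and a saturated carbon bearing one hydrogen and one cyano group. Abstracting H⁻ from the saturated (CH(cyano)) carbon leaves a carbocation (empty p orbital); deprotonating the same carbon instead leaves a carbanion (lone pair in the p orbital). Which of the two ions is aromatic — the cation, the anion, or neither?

In both ions every ring atom is sp² and contributes a p orbital, so both rings are fully conjugated.
Cation: 6 × 2 + 0 = 12 π electrons → 4(3), antiaromatic.
Anion: 6 × 2 + 2 = 14 π electrons → 4(3)+2, aromatic.

The anion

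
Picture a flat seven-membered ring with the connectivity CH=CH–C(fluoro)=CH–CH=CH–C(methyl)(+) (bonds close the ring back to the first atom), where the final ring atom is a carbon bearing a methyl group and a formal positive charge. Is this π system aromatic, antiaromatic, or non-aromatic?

Every ring atom contributes a p orbital perpendicular to the ring (the double-bond atoms are sp², each contributing one p electron; the carbocation has an empty p orbital), so the π system is cyclic and fully conjugated.
Adding the contributions, 3 × 2 = 6 from the double-bond units + 0 from the C(methyl)(+) atom = 6.
With 6 π electrons (n = 1), the Hückel 4n+2 condition holds.

Aromatic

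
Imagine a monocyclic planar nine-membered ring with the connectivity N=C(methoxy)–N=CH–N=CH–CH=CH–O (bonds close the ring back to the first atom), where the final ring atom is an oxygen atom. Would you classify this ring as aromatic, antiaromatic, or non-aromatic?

Check conjugation: the double-bond atoms are sp², each contributing one p electron; each =N– nitrogen is pyridine-type (lone pair in the sp² plane, one electron in the p orbital); the oxygen donates one lone pair from its p orbital — every position has a p orbital, so the cyclic π system is continuous.
Counting π electrons: 4 × 2 = 8 from the double-bond units + 2 from the O atom = 10.
With 10 π electrons (n = 2), the Hückel 4n+2 condition holds.

Aromatic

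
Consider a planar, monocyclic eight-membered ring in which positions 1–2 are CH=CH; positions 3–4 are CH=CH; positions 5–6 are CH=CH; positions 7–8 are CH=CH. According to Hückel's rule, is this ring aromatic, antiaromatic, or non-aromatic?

Antiaromatic

Check conjugation: each doubly-bonded ring atom is sp² with one p-orbital electron — every position has a p orbital, so the cyclic π system is continuous.
π-electron count: 4 × 2 = 8 from the 4 double-bond units.
8 is a 4n count (n = 2), so the planar conjugated ring is antiaromatic.
(The species described is cyclooctatetraene.)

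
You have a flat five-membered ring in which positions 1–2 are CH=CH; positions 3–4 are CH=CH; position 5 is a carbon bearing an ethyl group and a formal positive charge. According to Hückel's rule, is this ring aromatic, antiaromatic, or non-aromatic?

All ring atoms are sp² and supply a p orbital to the ring (the double-bond atoms are sp², each contributing one p electron; the carbocation has an empty p orbital); the conjugation is uninterrupted.
Tallying contributions gives 2 × 2 = 4 from the double-bond units + 0 from the C(ethyl)(+) atom = 4.
With 4 = 4·1 π electrons, Hückel's rule classifies the planar ring as antiaromatic.

Antiaromatic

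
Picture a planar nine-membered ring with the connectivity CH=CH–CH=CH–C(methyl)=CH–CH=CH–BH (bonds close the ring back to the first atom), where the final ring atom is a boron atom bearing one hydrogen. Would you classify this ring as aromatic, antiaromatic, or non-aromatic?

Antiaromatic

All ring atoms are sp² and supply a p orbital to the ring (every atom in a ring double bond is sp² and brings one electron to the p orbital; the boron has an empty p orbital); the conjugation is uninterrupted.
Adding the contributions, 4 × 2 = 8 from the double-bond units + 0 from the BH atom = 8.
With 8 = 4·2 π electrons, Hückel's rule classifies the planar ring as antiaromatic.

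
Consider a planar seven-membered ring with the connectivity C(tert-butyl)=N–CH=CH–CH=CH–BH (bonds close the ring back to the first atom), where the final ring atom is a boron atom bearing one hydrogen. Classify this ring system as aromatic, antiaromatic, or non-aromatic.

Check conjugation: each doubly-bonded ring atom is sp² with one p-orbital electron; each sp² =N– keeps its lone pair in-plane and puts one electron into the π system; the boron has an empty p orbital — every position has a p orbital, so the cyclic π system is continuous.
Counting π electrons: 3 × 2 = 6 from the double-bond units + 0 from the BH atom = 6.
6 = 4(1) + 2, which satisfies Hückel's 4n+2 rule.

Aromatic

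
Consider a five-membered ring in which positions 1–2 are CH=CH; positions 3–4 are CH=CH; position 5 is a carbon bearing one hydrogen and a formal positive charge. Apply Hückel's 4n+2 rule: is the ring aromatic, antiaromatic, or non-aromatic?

Antiaromatic

All ring atoms are sp² and supply a p orbital to the ring (each doubly-bonded ring atom is sp² with one p-orbital electron; the carbocation has an empty p orbital); the conjugation is uninterrupted.
Adding the contributions, 2 × 2 = 4 from the double-bond units + 0 from the CH(+) atom = 4.
4 = 4(1); a planar, fully conjugated 4n system is antiaromatic.
(This ring is the cyclopentadienyl cation.)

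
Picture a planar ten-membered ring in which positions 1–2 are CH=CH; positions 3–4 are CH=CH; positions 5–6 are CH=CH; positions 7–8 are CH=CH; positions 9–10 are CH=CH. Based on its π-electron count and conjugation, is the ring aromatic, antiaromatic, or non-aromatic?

Aromatic

The p orbitals form a continuous loop: the double-bond atoms are sp², each contributing one p electron. The ring is fully conjugated.
Tallying contributions gives 5 × 2 = 10 from the 5 double-bond units.
10 = 4(2) + 2, which satisfies Hückel's 4n+2 rule.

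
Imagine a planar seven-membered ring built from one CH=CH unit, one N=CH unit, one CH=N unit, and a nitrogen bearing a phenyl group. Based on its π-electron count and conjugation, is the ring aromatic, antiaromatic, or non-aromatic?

Every ring atom contributes a p orbital perpendicular to the ring (every atom in a ring double bond is sp² and brings one electron to the p orbital; each sp² =N– keeps its lone pair in-plane and puts one electron into the π system; the pyrrole-type nitrogen donates its lone pair from the p orbital), so the π system is cyclic and fully conjugated.
Adding the contributions, 3 × 2 = 6 from the double-bond units + 2 from the N(phenyl) atom = 8.
With 8 = 4·2 π electrons, Hückel's rule classifies the planar ring as antiaromatic.

Antiaromatic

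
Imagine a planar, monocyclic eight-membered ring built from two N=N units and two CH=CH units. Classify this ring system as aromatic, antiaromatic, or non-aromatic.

Check conjugation: the double-bond atoms are sp², each contributing one p electron; the doubly-bonded nitrogens are pyridine-type — their lone pairs lie in the ring plane, leaving one electron in the p orbital — every position has a p orbital, so the cyclic π system is continuous.
Adding the contributions, 4 × 2 = 8 from the 4 double-bond units.
A 4n π count (8, n = 2) in a planar conjugated ring means antiaromatic.

Antiaromatic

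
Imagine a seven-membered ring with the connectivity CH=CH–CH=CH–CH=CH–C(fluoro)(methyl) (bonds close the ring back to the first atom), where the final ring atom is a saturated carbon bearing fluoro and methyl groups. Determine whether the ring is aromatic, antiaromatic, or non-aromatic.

Non-aromatic

Because that saturated carbon is sp³ and has no p orbital in the ring π system at the C(fluoro)(methyl) position, the π system cannot extend all the way around the ring.
Broken conjugation rules out both aromaticity and antiaromaticity.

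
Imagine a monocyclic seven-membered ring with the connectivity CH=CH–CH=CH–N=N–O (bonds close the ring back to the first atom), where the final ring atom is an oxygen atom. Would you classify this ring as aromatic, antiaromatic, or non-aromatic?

Antiaromatic

All ring atoms are sp² and supply a p orbital to the ring (each doubly-bonded ring atom is sp² with one p-orbital electron; the doubly-bonded nitrogens are pyridine-type — their lone pairs lie in the ring plane, leaving one electron in the p orbital; the oxygen donates one lone pair from its p orbital); the conjugation is uninterrupted.
Adding the contributions, 3 × 2 = 6 from the double-bond units + 2 from the O atom = 8.
8 is a 4n count (n = 2), so the planar conjugated ring is antiaromatic.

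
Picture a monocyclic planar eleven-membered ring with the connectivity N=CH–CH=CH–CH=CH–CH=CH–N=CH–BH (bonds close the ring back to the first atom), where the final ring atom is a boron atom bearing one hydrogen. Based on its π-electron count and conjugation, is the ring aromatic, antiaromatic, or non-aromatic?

Aromatic

Check conjugation: every atom in a ring double bond is sp² and brings one electron to the p orbital; the doubly-bonded nitrogens are pyridine-type — their lone pairs lie in the ring plane, leaving one electron in the p orbital; the boron has an empty p orbital — every position has a p orbital, so the cyclic π system is continuous.
π-electron count: 5 × 2 = 10 from the double-bond units + 0 from the BH atom = 10.
10 = 4(2) + 2, which satisfies Hückel's 4n+2 rule.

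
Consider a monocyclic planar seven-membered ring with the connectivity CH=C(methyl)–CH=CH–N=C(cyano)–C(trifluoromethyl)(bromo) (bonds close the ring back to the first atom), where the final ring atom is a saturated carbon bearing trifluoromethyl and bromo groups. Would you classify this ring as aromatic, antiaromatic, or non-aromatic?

Non-aromatic

The C(trifluoromethyl)(bromo) position has four σ bonds — that saturated carbon is sp³ and has no p orbital in the ring π system — so the cyclic conjugation is interrupted.
Broken conjugation rules out both aromaticity and antiaromaticity.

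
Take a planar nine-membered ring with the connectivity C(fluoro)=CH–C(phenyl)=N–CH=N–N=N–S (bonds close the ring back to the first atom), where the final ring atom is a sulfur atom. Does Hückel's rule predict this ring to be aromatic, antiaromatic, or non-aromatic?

Aromatic

All ring atoms are sp² and supply a p orbital to the ring (every atom in a ring double bond is sp² and brings one electron to the p orbital; the doubly-bonded nitrogens are pyridine-type — their lone pairs lie in the ring plane, leaving one electron in the p orbital; the sulfur donates one lone pair from its p orbital); the conjugation is uninterrupted.
Tallying contributions gives 4 × 2 = 8 from the double-bond units + 2 from the S atom = 10.
Since 10 = 4·2 + 2, the ring meets the 4n+2 criterion.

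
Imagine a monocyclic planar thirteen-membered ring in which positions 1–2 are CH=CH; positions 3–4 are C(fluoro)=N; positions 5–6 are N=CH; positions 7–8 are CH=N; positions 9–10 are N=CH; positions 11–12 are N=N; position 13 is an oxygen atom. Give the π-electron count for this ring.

All ring atoms are sp² and supply a p orbital to the ring (every atom in a ring double bond is sp² and brings one electron to the p orbital; the doubly-bonded nitrogens are pyridine-type — their lone pairs lie in the ring plane, leaving one electron in the p orbital; the oxygen donates one lone pair from its p orbital); the conjugation is uninterrupted.
π-electron count: 6 × 2 = 12 from the double-bond units + 2 from the O atom = 14.

14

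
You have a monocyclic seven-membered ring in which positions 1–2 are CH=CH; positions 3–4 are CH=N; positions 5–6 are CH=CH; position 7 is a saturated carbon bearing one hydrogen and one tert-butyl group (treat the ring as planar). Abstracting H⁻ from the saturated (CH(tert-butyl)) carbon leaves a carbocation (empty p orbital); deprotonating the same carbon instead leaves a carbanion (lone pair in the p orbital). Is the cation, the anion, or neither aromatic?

Once that carbon is sp², every ring atom has a p orbital and both ions are fully conjugated.
Cation: 3 × 2 + 0 = 6 π electrons → 4(1)+2, aromatic.
Anion: 3 × 2 + 2 = 8 π electrons → 4(2), antiaromatic.

The cation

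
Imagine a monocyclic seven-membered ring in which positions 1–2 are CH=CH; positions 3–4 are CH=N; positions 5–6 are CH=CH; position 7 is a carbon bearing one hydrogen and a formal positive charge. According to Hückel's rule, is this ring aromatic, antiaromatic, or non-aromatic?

All ring atoms are sp² and supply a p orbital to the ring (each doubly-bonded ring atom is sp² with one p-orbital electron; each =N– nitrogen is pyridine-type (lone pair in the sp² plane, one electron in the p orbital); the carbocation has an empty p orbital); the conjugation is uninterrupted.
Adding the contributions, 3 × 2 = 6 from the double-bond units + 0 from the CH(+) atom = 6.
Since 6 = 4·1 + 2, the ring meets the 4n+2 criterion.

Aromatic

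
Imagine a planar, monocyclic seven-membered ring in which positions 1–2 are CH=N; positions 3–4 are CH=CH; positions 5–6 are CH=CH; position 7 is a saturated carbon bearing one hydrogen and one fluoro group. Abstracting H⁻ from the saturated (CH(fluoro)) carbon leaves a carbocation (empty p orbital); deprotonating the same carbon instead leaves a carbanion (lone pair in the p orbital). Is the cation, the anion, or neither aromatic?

The cation

In both ions every ring atom is sp² and contributes a p orbital, so both rings are fully conjugated.
Cation: 3 × 2 + 0 = 6 π electrons → 4(1)+2, aromatic.
Anion: 3 × 2 + 2 = 8 π electrons → 4(2), antiaromatic.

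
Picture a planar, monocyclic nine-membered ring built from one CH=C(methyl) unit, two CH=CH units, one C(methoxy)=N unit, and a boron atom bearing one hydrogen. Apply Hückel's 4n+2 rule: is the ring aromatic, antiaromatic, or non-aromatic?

All ring atoms are sp² and supply a p orbital to the ring (every atom in a ring double bond is sp² and brings one electron to the p orbital; each sp² =N– keeps its lone pair in-plane and puts one electron into the π system; the boron has an empty p orbital); the conjugation is uninterrupted.
Counting π electrons: 4 × 2 = 8 from the double-bond units + 0 from the BH atom = 8.
With 8 = 4·2 π electrons, Hückel's rule classifies the planar ring as antiaromatic.

Antiaromatic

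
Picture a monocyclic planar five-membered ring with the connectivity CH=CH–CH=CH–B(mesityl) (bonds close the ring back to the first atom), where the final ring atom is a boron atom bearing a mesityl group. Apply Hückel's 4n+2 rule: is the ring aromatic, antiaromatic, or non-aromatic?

Every ring atom contributes a p orbital perpendicular to the ring (each doubly-bonded ring atom is sp² with one p-orbital electron; the boron has an empty p orbital), so the π system is cyclic and fully conjugated.
π-electron count: 2 × 2 = 4 from the double-bond units + 0 from the B(mesityl) atom = 4.
4 is a 4n count (n = 1), so the planar conjugated ring is antiaromatic.

Antiaromatic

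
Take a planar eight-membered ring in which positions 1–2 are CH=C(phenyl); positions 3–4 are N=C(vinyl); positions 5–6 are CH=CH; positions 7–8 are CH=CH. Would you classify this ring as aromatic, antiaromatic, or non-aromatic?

Antiaromatic

Check conjugation: every atom in a ring double bond is sp² and brings one electron to the p orbital; each sp² =N– keeps its lone pair in-plane and puts one electron into the π system — every position has a p orbital, so the cyclic π system is continuous.
Tallying contributions gives 4 × 2 = 8 from the 4 double-bond units.
With 8 = 4·2 π electrons, Hückel's rule classifies the planar ring as antiaromatic.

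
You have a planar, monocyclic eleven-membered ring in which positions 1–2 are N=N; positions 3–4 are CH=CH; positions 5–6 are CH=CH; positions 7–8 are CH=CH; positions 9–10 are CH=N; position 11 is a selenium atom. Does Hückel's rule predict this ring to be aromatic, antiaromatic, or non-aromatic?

Check conjugation: the double-bond atoms are sp², each contributing one p electron; each sp² =N– keeps its lone pair in-plane and puts one electron into the π system; the selenium donates one lone pair from its p orbital — every position has a p orbital, so the cyclic π system is continuous.
Counting π electrons: 5 × 2 = 10 from the double-bond units + 2 from the Se atom = 12.
12 = 4(3); a planar, fully conjugated 4n system is antiaromatic.

Antiaromatic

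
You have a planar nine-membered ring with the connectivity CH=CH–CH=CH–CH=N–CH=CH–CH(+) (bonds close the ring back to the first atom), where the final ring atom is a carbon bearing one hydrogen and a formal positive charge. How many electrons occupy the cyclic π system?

Check conjugation: the double-bond atoms are sp², each contributing one p electron; the doubly-bonded nitrogens are pyridine-type — their lone pairs lie in the ring plane, leaving one electron in the p orbital; the carbocation has an empty p orbital — every position has a p orbital, so the cyclic π system is continuous.
Adding the contributions, 4 × 2 = 8 from the double-bond units + 0 from the CH(+) atom = 8.

8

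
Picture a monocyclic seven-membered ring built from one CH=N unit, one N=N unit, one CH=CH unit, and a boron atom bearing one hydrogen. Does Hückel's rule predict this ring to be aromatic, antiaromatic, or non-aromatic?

Check conjugation: every atom in a ring double bond is sp² and brings one electron to the p orbital; each =N– nitrogen is pyridine-type (lone pair in the sp² plane, one electron in the p orbital); the boron has an empty p orbital — every position has a p orbital, so the cyclic π system is continuous.
Adding the contributions, 3 × 2 = 6 from the double-bond units + 0 from the BH atom = 6.
With 6 π electrons (n = 1), the Hückel 4n+2 condition holds.

Aromatic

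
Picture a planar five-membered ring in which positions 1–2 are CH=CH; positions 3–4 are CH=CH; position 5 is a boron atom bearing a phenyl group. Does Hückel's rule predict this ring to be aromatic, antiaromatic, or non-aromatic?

Check conjugation: each doubly-bonded ring atom is sp² with one p-orbital electron; the boron has an empty p orbital — every position has a p orbital, so the cyclic π system is continuous.
Counting π electrons: 2 × 2 = 4 from the double-bond units + 0 from the B(phenyl) atom = 4.
A 4n π count (4, n = 1) in a planar conjugated ring means antiaromatic.

Antiaromatic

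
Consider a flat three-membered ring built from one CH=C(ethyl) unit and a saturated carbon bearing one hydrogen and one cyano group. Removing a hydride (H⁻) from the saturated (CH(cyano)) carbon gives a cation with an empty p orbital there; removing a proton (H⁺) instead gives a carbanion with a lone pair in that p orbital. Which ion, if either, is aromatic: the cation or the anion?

In both ions every ring atom is sp² and contributes a p orbital, so both rings are fully conjugated.
Cation: 1 × 2 + 0 = 2 π electrons → 4(0)+2, aromatic.
Anion: 1 × 2 + 2 = 4 π electrons → 4(1), antiaromatic.

The cation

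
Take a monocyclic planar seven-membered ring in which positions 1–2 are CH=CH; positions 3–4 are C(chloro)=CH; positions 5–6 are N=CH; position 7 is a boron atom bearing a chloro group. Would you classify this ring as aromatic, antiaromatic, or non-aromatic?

All ring atoms are sp² and supply a p orbital to the ring (the double-bond atoms are sp², each contributing one p electron; each =N– nitrogen is pyridine-type (lone pair in the sp² plane, one electron in the p orbital); the boron has an empty p orbital); the conjugation is uninterrupted.
Adding the contributions, 3 × 2 = 6 from the double-bond units + 0 from the B(chloro) atom = 6.
That gives a 4n+2 count (6, n = 1).

Aromatic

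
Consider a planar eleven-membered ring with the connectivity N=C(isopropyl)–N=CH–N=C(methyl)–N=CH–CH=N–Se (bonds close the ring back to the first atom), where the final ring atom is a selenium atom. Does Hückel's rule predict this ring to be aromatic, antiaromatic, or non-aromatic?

Antiaromatic

All ring atoms are sp² and supply a p orbital to the ring (every atom in a ring double bond is sp² and brings one electron to the p orbital; each =N– nitrogen is pyridine-type (lone pair in the sp² plane, one electron in the p orbital); the selenium donates one lone pair from its p orbital); the conjugation is uninterrupted.
Tallying contributions gives 5 × 2 = 10 from the double-bond units + 2 from the Se atom = 12.
A 4n π count (12, n = 3) in a planar conjugated ring means antiaromatic.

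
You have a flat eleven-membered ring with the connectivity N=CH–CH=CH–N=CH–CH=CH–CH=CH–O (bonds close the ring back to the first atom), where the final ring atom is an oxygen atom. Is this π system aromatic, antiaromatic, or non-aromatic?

The p orbitals form a continuous loop: the double-bond atoms are sp², each contributing one p electron; the doubly-bonded nitrogens are pyridine-type — their lone pairs lie in the ring plane, leaving one electron in the p orbital; the oxygen donates one lone pair from its p orbital. The ring is fully conjugated.
π-electron count: 5 × 2 = 10 from the double-bond units + 2 from the O atom = 12.
12 = 4(3); a planar, fully conjugated 4n system is antiaromatic.

Antiaromatic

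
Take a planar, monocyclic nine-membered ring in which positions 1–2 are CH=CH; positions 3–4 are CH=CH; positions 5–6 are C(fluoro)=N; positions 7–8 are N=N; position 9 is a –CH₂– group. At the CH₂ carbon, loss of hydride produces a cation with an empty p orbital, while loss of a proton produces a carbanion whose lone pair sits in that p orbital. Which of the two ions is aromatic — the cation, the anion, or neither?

The anion

Once that carbon is sp², every ring atom has a p orbital and both ions are fully conjugated.
Cation: 4 × 2 + 0 = 8 π electrons → 4(2), antiaromatic.
Anion: 4 × 2 + 2 = 10 π electrons → 4(2)+2, aromatic.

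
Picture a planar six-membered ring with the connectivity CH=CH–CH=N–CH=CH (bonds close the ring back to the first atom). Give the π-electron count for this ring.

All ring atoms are sp² and supply a p orbital to the ring (each doubly-bonded ring atom is sp² with one p-orbital electron; each sp² =N– keeps its lone pair in-plane and puts one electron into the π system); the conjugation is uninterrupted.
Tallying contributions gives 3 × 2 = 6 from the 3 double-bond units.

6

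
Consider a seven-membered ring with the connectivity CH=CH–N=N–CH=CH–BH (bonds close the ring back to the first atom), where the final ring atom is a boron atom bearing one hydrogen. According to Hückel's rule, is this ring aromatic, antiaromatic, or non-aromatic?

Aromatic

Check conjugation: the double-bond atoms are sp², each contributing one p electron; the doubly-bonded nitrogens are pyridine-type — their lone pairs lie in the ring plane, leaving one electron in the p orbital; the boron has an empty p orbital — every position has a p orbital, so the cyclic π system is continuous.
Adding the contributions, 3 × 2 = 6 from the double-bond units + 0 from the BH atom = 6.
6 = 4(1) + 2, which satisfies Hückel's 4n+2 rule.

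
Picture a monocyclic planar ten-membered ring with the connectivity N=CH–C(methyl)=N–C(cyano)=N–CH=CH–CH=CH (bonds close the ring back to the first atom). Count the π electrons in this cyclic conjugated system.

10

The p orbitals form a continuous loop: the double-bond atoms are sp², each contributing one p electron; each sp² =N– keeps its lone pair in-plane and puts one electron into the π system. The ring is fully conjugated.
Tallying contributions gives 5 × 2 = 10 from the 5 double-bond units.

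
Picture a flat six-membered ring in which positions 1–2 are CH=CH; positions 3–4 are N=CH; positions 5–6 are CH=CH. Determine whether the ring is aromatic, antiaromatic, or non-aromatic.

Every ring atom contributes a p orbital perpendicular to the ring (every atom in a ring double bond is sp² and brings one electron to the p orbital; each =N– nitrogen is pyridine-type (lone pair in the sp² plane, one electron in the p orbital)), so the π system is cyclic and fully conjugated.
Counting π electrons: 3 × 2 = 6 from the 3 double-bond units.
With 6 π electrons (n = 1), the Hückel 4n+2 condition holds.

Aromatic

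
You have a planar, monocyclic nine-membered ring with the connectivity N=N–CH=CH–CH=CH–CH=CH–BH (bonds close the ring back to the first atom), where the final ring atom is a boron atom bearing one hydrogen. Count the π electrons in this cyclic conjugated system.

8

The p orbitals form a continuous loop: the double-bond atoms are sp², each contributing one p electron; each sp² =N– keeps its lone pair in-plane and puts one electron into the π system; the boron has an empty p orbital. The ring is fully conjugated.
π-electron count: 4 × 2 = 8 from the double-bond units + 0 from the BH atom = 8.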